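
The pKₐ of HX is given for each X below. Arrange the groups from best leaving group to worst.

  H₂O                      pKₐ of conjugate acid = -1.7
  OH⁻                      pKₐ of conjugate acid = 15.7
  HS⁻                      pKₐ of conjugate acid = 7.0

Lower conjugate-acid pKₐ ⇒ weaker base ⇒ better leaving group.
Sorting by the given values: H₂O (-1.7), HS⁻ (7.0), OH⁻ (15.7).

H₂O > HS⁻ > OH⁻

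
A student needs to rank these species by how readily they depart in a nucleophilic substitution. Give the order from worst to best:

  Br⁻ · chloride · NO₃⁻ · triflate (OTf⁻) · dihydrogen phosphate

dihydrogen phosphate < NO₃⁻ < chloride < Br⁻ < triflate (OTf⁻)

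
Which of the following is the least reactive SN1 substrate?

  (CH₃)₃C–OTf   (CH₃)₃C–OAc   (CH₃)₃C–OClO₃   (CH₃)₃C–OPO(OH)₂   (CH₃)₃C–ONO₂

(CH₃)₃C–OAc

The skeletons are identical, so relative rate is governed entirely by leaving-group ability.
The more stable X⁻ (or X) is on its own — i.e. the weaker a base it is — the better a leaving group it makes.
(CH₃)₃C–OTf loses OTf⁻: pKₐ(CF₃SO₃H (triflic acid)) ≈ -14
(CH₃)₃C–OClO₃ loses ClO₄⁻: pKₐ(HClO₄) ≈ -10
(CH₃)₃C–ONO₂ loses NO₃⁻: pKₐ(HNO₃) ≈ -1.3
(CH₃)₃C–OPO(OH)₂ loses H₂PO₄⁻: pKₐ(H₃PO₄) ≈ 2.1
(CH₃)₃C–OAc loses AcO⁻: pKₐ(CH₃COOH) ≈ 4.8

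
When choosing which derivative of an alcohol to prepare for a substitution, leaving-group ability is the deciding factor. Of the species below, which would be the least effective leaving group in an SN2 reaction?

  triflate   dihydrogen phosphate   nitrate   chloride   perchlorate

dihydrogen phosphate

triflate: pKₐ(CF₃SO₃H (triflic acid)) ≈ -14
perchlorate: pKₐ(HClO₄) ≈ -10
chloride: pKₐ(HCl) ≈ -7
nitrate: pKₐ(HNO₃) ≈ -1.3
dihydrogen phosphate: pKₐ(H₃PO₄) ≈ 2.1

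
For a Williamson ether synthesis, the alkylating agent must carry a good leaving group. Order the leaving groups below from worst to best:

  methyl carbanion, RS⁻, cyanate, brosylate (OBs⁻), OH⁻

methyl carbanion < OH⁻ < RS⁻ < cyanate < brosylate (OBs⁻)

Rank by basicity of the departing species: weakest base leaves most easily.
brosylate (OBs⁻): pKₐ(p-BrC₆H₄SO₃H) ≈ -2.8
cyanate: pKₐ(HOCN) ≈ 3.5
RS⁻: pKₐ(RSH (a thiol)) ≈ 10.5
OH⁻: pKₐ(H₂O) ≈ 15.7
methyl carbanion: pKₐ(CH₄) ≈ 48
Listed from poorest to best leaving group as asked.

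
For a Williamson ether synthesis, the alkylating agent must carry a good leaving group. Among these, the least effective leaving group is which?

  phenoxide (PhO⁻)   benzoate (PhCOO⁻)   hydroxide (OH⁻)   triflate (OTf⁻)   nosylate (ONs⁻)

The more stable X⁻ (or X) is on its own — i.e. the weaker a base it is — the better a leaving group it makes.
triflate (OTf⁻): pKₐ(CF₃SO₃H (triflic acid)) ≈ -14
nosylate (ONs⁻): pKₐ(p-O₂NC₆H₄SO₃H) ≈ -3.5
benzoate (PhCOO⁻): pKₐ(C₆H₅COOH) ≈ 4.2
phenoxide (PhO⁻): pKₐ(C₆H₅OH (phenol)) ≈ 10
hydroxide (OH⁻): pKₐ(H₂O) ≈ 15.7

hydroxide (OH⁻)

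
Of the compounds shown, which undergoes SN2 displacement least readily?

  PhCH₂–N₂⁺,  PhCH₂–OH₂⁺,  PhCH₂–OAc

Same R in every case — rank the leaving groups.
The more stable X⁻ (or X) is on its own — i.e. the weaker a base it is — the better a leaving group it makes.
PhCH₂–N₂⁺ loses N₂: no meaningful conjugate acid; N₂ departs as an exceptionally stable neutral molecule
PhCH₂–OH₂⁺ loses H₂O: pKₐ(H₃O⁺) ≈ -1.7
PhCH₂–OAc loses AcO⁻: pKₐ(CH₃COOH) ≈ 4.8

PhCH₂–OAc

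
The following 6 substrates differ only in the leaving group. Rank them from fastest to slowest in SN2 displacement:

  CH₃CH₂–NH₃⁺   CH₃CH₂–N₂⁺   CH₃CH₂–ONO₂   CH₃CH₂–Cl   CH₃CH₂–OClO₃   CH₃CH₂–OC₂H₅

CH₃CH₂–N₂⁺ > CH₃CH₂–OClO₃ > CH₃CH₂–Cl > CH₃CH₂–ONO₂ > CH₃CH₂–NH₃⁺ > CH₃CH₂–OC₂H₅

With the same alkyl group throughout, only the leaving group differentiates the rates.
The more stable X⁻ (or X) is on its own — i.e. the weaker a base it is — the better a leaving group it makes.
CH₃CH₂–N₂⁺ loses N₂: no meaningful conjugate acid; N₂ departs as an exceptionally stable neutral molecule
CH₃CH₂–OClO₃ loses ClO₄⁻: pKₐ(HClO₄) ≈ -10
CH₃CH₂–Cl loses Cl⁻: pKₐ(HCl) ≈ -7
CH₃CH₂–ONO₂ loses NO₃⁻: pKₐ(HNO₃) ≈ -1.3
CH₃CH₂–NH₃⁺ loses NH₃: pKₐ(NH₄⁺) ≈ 9.2
CH₃CH₂–OC₂H₅ loses CH₃CH₂O⁻: pKₐ(CH₃CH₂OH) ≈ 16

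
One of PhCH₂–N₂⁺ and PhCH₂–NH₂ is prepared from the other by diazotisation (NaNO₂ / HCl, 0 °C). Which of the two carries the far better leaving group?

From PhCH₂–NH₂ the departing group would be NH₂⁻ (pKₐ(NH₃) ≈ 38). Extremely strong base; never a leaving group.
From PhCH₂–N₂⁺ the leaving group is N₂ (no meaningful conjugate acid; N₂ departs as an exceptionally stable neutral molecule).
Diazotisation (NaNO₂ / HCl, 0 °C) works by generating a diazonium salt that expels N₂, making PhCH₂–N₂⁺ enormously more reactive.

PhCH₂–N₂⁺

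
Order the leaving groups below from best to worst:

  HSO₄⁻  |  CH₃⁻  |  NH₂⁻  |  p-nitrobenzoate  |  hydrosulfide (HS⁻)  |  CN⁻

HSO₄⁻: pKₐ(H₂SO₄) ≈ -3 — conjugate base of a strong mineral acid
p-nitrobenzoate: pKₐ(p-nitrobenzoic acid) ≈ 3.4 — electron-withdrawing nitro group stabilises the carboxylate
hydrosulfide (HS⁻): pKₐ(H₂S) ≈ 7 — larger and more polarisable than the oxygen analogue
CN⁻: pKₐ(HCN) ≈ 9.2 — sp carbon stabilises the charge somewhat, but still a poor LG
NH₂⁻: pKₐ(NH₃) ≈ 38
CH₃⁻: pKₐ(CH₄) ≈ 48 — unstabilised carbanion; the worst conceivable leaving group

HSO₄⁻ > p-nitrobenzoate > hydrosulfide (HS⁻) > CN⁻ > NH₂⁻ > CH₃⁻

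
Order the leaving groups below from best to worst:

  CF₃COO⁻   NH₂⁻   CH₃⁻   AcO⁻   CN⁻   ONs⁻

A good leaving group is a weak base: the lower the pKₐ of its conjugate acid, the more readily it departs.
ONs⁻: pKₐ(p-O₂NC₆H₄SO₃H) ≈ -3.5
CF₃COO⁻: pKₐ(CF₃COOH) ≈ 0.2
AcO⁻: pKₐ(CH₃COOH) ≈ 4.8
CN⁻: pKₐ(HCN) ≈ 9.2
NH₂⁻: pKₐ(NH₃) ≈ 38
CH₃⁻: pKₐ(CH₄) ≈ 48

ONs⁻ > CF₃COO⁻ > AcO⁻ > CN⁻ > NH₂⁻ > CH₃⁻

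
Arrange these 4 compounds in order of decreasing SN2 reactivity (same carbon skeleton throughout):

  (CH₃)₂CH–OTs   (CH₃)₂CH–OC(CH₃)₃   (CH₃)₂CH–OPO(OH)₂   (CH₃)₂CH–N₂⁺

Identical carbon frameworks mean the comparison reduces to leaving-group quality.
A good leaving group is a weak base: the lower the pKₐ of its conjugate acid, the more readily it departs.
(CH₃)₂CH–N₂⁺ loses N₂: no meaningful conjugate acid; N₂ departs as an exceptionally stable neutral molecule
(CH₃)₂CH–OTs loses OTs⁻: pKₐ(p-CH₃C₆H₄SO₃H (TsOH)) ≈ -2.8
(CH₃)₂CH–OPO(OH)₂ loses H₂PO₄⁻: pKₐ(H₃PO₄) ≈ 2.1
(CH₃)₂CH–OC(CH₃)₃ loses (CH₃)₃CO⁻: pKₐ(t-BuOH) ≈ 18

(CH₃)₂CH–N₂⁺ > (CH₃)₂CH–OTs > (CH₃)₂CH–OPO(OH)₂ > (CH₃)₂CH–OC(CH₃)₃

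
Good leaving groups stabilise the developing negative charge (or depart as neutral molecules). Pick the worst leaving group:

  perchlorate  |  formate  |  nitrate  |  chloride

formate

The more stable X⁻ (or X) is on its own — i.e. the weaker a base it is — the better a leaving group it makes.
perchlorate: pKₐ(HClO₄) ≈ -10
chloride: pKₐ(HCl) ≈ -7
nitrate: pKₐ(HNO₃) ≈ -1.3
formate: pKₐ(HCOOH) ≈ 3.8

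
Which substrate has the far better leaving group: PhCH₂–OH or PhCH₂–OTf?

PhCH₂–OTf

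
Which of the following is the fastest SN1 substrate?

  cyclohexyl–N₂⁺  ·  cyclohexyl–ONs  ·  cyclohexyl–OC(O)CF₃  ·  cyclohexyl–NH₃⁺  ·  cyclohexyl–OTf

cyclohexyl–N₂⁺

With the same alkyl group throughout, only the leaving group differentiates the rates.
The more stable X⁻ (or X) is on its own — i.e. the weaker a base it is — the better a leaving group it makes.
cyclohexyl–N₂⁺ loses N₂: no meaningful conjugate acid; N₂ departs as an exceptionally stable neutral molecule
cyclohexyl–OTf loses OTf⁻: pKₐ(CF₃SO₃H (triflic acid)) ≈ -14
cyclohexyl–ONs loses ONs⁻: pKₐ(p-O₂NC₆H₄SO₃H) ≈ -3.5
cyclohexyl–OC(O)CF₃ loses CF₃COO⁻: pKₐ(CF₃COOH) ≈ 0.2
cyclohexyl–NH₃⁺ loses NH₃: pKₐ(NH₄⁺) ≈ 9.2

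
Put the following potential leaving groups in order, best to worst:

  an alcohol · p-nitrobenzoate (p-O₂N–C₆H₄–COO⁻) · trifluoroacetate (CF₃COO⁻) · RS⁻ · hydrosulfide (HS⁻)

an alcohol: pKₐ(R'OH₂⁺) ≈ -2.4
trifluoroacetate (CF₃COO⁻): pKₐ(CF₃COOH) ≈ 0.2 — strongly electron-withdrawing CF₃ stabilises the carboxylate
p-nitrobenzoate (p-O₂N–C₆H₄–COO⁻): pKₐ(p-nitrobenzoic acid) ≈ 3.4 — electron-withdrawing nitro group stabilises the carboxylate
hydrosulfide (HS⁻): pKₐ(H₂S) ≈ 7 — larger and more polarisable than the oxygen analogue
RS⁻: pKₐ(RSH (a thiol)) ≈ 10.5

an alcohol > trifluoroacetate (CF₃COO⁻) > p-nitrobenzoate (p-O₂N–C₆H₄–COO⁻) > hydrosulfide (HS⁻) > RS⁻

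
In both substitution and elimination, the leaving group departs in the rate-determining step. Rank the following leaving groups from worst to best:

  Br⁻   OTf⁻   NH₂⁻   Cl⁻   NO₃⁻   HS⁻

NH₂⁻ < HS⁻ < NO₃⁻ < Cl⁻ < Br⁻ < OTf⁻

OTf⁻: pKₐ(CF₃SO₃H (triflic acid)) ≈ -14
Br⁻: pKₐ(HBr) ≈ -9
Cl⁻: pKₐ(HCl) ≈ -7
NO₃⁻: pKₐ(HNO₃) ≈ -1.3
HS⁻: pKₐ(H₂S) ≈ 7
NH₂⁻: pKₐ(NH₃) ≈ 38
Listed from poorest to best leaving group as asked.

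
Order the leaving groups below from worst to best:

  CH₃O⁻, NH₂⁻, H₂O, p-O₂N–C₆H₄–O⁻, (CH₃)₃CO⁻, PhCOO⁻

Leaving-group ability tracks the stability of the departed species; conjugate-acid pKₐ is the usual yardstick (lower pKₐ → better LG).
H₂O: pKₐ(H₃O⁺) ≈ -1.7
PhCOO⁻: pKₐ(C₆H₅COOH) ≈ 4.2
p-O₂N–C₆H₄–O⁻: pKₐ(p-nitrophenol) ≈ 7.2
CH₃O⁻: pKₐ(CH₃OH) ≈ 15.5
(CH₃)₃CO⁻: pKₐ(t-BuOH) ≈ 18
NH₂⁻: pKₐ(NH₃) ≈ 38
Reversing gives the worst-to-best order requested.

NH₂⁻ < (CH₃)₃CO⁻ < CH₃O⁻ < p-O₂N–C₆H₄–O⁻ < PhCOO⁻ < H₂O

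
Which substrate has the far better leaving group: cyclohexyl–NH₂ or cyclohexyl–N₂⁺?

cyclohexyl–N₂⁺

From cyclohexyl–NH₂ the departing group would be NH₂⁻ (pKₐ(NH₃) ≈ 38). Extremely strong base; never a leaving group.
From cyclohexyl–N₂⁺ the leaving group is N₂ (no meaningful conjugate acid; N₂ departs as an exceptionally stable neutral molecule).
(In practice cyclohexyl–N₂⁺ is made from cyclohexyl–NH₂ by diazotisation (NaNO₂ / HCl, 0 °C), generating a diazonium salt that expels N₂.)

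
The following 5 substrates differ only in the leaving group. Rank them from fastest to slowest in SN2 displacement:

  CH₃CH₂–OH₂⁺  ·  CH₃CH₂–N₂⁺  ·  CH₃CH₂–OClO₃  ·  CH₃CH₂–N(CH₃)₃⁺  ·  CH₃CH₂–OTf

CH₃CH₂–N₂⁺ > CH₃CH₂–OTf > CH₃CH₂–OClO₃ > CH₃CH₂–OH₂⁺ > CH₃CH₂–N(CH₃)₃⁺

The skeletons are identical, so relative rate is governed entirely by leaving-group ability.
Rank by basicity of the departing species: weakest base leaves most easily.
CH₃CH₂–N₂⁺ loses N₂: no meaningful conjugate acid; N₂ departs as an exceptionally stable neutral molecule
CH₃CH₂–OTf loses OTf⁻: pKₐ(CF₃SO₃H (triflic acid)) ≈ -14
CH₃CH₂–OClO₃ loses ClO₄⁻: pKₐ(HClO₄) ≈ -10
CH₃CH₂–OH₂⁺ loses H₂O: pKₐ(H₃O⁺) ≈ -1.7
CH₃CH₂–N(CH₃)₃⁺ loses NR'₃: pKₐ(R'₃NH⁺) ≈ 10.7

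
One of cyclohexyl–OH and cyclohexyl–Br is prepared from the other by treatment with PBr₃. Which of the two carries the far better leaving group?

From cyclohexyl–OH the departing group would be OH⁻ (pKₐ(H₂O) ≈ 15.7). Strong base; essentially never leaves without prior activation.
From cyclohexyl–Br the leaving group is Br⁻ (pKₐ(HBr) ≈ -9). Weak base; good leaving group.
Treatment with PBr₃ works by replacing the hydroxyl with bromide, making cyclohexyl–Br enormously more reactive.

cyclohexyl–Br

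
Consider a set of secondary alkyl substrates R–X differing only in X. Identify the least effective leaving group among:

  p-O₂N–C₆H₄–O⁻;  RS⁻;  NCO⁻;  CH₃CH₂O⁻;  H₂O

A good leaving group is a weak base: the lower the pKₐ of its conjugate acid, the more readily it departs.
H₂O: pKₐ(H₃O⁺) ≈ -1.7
NCO⁻: pKₐ(HOCN) ≈ 3.5
p-O₂N–C₆H₄–O⁻: pKₐ(p-nitrophenol) ≈ 7.2
RS⁻: pKₐ(RSH (a thiol)) ≈ 10.5
CH₃CH₂O⁻: pKₐ(CH₃CH₂OH) ≈ 16

CH₃CH₂O⁻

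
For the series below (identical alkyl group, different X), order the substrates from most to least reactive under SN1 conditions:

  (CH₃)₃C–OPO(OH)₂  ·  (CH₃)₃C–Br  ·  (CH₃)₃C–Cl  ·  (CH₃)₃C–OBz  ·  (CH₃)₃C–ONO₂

(CH₃)₃C–Br > (CH₃)₃C–Cl > (CH₃)₃C–ONO₂ > (CH₃)₃C–OPO(OH)₂ > (CH₃)₃C–OBz

The skeletons are identical, so relative rate is governed entirely by leaving-group ability.
Rank by basicity of the departing species: weakest base leaves most easily.
(CH₃)₃C–Br loses Br⁻: pKₐ(HBr) ≈ -9
(CH₃)₃C–Cl loses Cl⁻: pKₐ(HCl) ≈ -7
(CH₃)₃C–ONO₂ loses NO₃⁻: pKₐ(HNO₃) ≈ -1.3
(CH₃)₃C–OPO(OH)₂ loses H₂PO₄⁻: pKₐ(H₃PO₄) ≈ 2.1
(CH₃)₃C–OBz loses PhCOO⁻: pKₐ(C₆H₅COOH) ≈ 4.2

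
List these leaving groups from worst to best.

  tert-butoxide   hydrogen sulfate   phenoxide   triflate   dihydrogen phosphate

Leaving-group ability tracks the stability of the departed species; conjugate-acid pKₐ is the usual yardstick (lower pKₐ → better LG).
triflate: pKₐ(CF₃SO₃H (triflic acid)) ≈ -14
hydrogen sulfate: pKₐ(H₂SO₄) ≈ -3
dihydrogen phosphate: pKₐ(H₃PO₄) ≈ 2.1
phenoxide: pKₐ(C₆H₅OH (phenol)) ≈ 10
tert-butoxide: pKₐ(t-BuOH) ≈ 18
The question asks for worst first, so the sequence is read in increasing leaving-group ability.

tert-butoxide < phenoxide < dihydrogen phosphate < hydrogen sulfate < triflate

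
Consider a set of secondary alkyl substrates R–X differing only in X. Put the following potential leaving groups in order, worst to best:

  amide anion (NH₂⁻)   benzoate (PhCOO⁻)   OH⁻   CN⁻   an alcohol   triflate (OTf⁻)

The more stable X⁻ (or X) is on its own — i.e. the weaker a base it is — the better a leaving group it makes.
triflate (OTf⁻): pKₐ(CF₃SO₃H (triflic acid)) ≈ -14
an alcohol: pKₐ(R'OH₂⁺) ≈ -2.4 — neutral; leaves from a protonated ether (an oxonium ion, R–O(H)R'⁺)
benzoate (PhCOO⁻): pKₐ(C₆H₅COOH) ≈ 4.2 — aryl carboxylate
CN⁻: pKₐ(HCN) ≈ 9.2
OH⁻: pKₐ(H₂O) ≈ 15.7 — strong base; essentially never leaves without prior activation
amide anion (NH₂⁻): pKₐ(NH₃) ≈ 38 — extremely strong base; never a leaving group
Listed from poorest to best leaving group as asked.

amide anion (NH₂⁻) < OH⁻ < CN⁻ < benzoate (PhCOO⁻) < an alcohol < triflate (OTf⁻)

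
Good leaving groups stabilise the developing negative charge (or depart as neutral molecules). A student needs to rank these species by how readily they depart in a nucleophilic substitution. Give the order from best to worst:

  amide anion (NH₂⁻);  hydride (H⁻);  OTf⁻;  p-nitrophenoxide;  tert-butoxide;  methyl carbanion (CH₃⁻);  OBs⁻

OTf⁻ > OBs⁻ > p-nitrophenoxide > tert-butoxide > hydride (H⁻) > amide anion (NH₂⁻) > methyl carbanion (CH₃⁻)

Leaving-group ability tracks the stability of the departed species; conjugate-acid pKₐ is the usual yardstick (lower pKₐ → better LG).
OTf⁻: pKₐ(CF₃SO₃H (triflic acid)) ≈ -14
OBs⁻: pKₐ(p-BrC₆H₄SO₃H) ≈ -2.8 — arenesulfonate with a p-bromo substituent
p-nitrophenoxide: pKₐ(p-nitrophenol) ≈ 7.2
tert-butoxide: pKₐ(t-BuOH) ≈ 18
hydride (H⁻): pKₐ(H₂) ≈ 36
amide anion (NH₂⁻): pKₐ(NH₃) ≈ 38
methyl carbanion (CH₃⁻): pKₐ(CH₄) ≈ 48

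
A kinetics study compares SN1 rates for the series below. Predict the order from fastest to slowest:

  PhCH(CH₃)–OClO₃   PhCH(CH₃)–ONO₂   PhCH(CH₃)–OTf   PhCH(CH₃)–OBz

PhCH(CH₃)–OTf > PhCH(CH₃)–OClO₃ > PhCH(CH₃)–ONO₂ > PhCH(CH₃)–OBz

Same R in every case — rank the leaving groups.
A good leaving group is a weak base: the lower the pKₐ of its conjugate acid, the more readily it departs.
PhCH(CH₃)–OTf loses OTf⁻: pKₐ(CF₃SO₃H (triflic acid)) ≈ -14
PhCH(CH₃)–OClO₃ loses ClO₄⁻: pKₐ(HClO₄) ≈ -10
PhCH(CH₃)–ONO₂ loses NO₃⁻: pKₐ(HNO₃) ≈ -1.3
PhCH(CH₃)–OBz loses PhCOO⁻: pKₐ(C₆H₅COOH) ≈ 4.2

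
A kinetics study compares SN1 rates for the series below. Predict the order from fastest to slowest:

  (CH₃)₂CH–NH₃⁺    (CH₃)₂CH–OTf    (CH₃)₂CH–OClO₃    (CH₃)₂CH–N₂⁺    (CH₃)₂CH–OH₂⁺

Identical carbon frameworks mean the comparison reduces to leaving-group quality.
A good leaving group is a weak base: the lower the pKₐ of its conjugate acid, the more readily it departs.
(CH₃)₂CH–N₂⁺ loses N₂: no meaningful conjugate acid; N₂ departs as an exceptionally stable neutral molecule
(CH₃)₂CH–OTf loses OTf⁻: pKₐ(CF₃SO₃H (triflic acid)) ≈ -14
(CH₃)₂CH–OClO₃ loses ClO₄⁻: pKₐ(HClO₄) ≈ -10
(CH₃)₂CH–OH₂⁺ loses H₂O: pKₐ(H₃O⁺) ≈ -1.7
(CH₃)₂CH–NH₃⁺ loses NH₃: pKₐ(NH₄⁺) ≈ 9.2

(CH₃)₂CH–N₂⁺ > (CH₃)₂CH–OTf > (CH₃)₂CH–OClO₃ > (CH₃)₂CH–OH₂⁺ > (CH₃)₂CH–NH₃⁺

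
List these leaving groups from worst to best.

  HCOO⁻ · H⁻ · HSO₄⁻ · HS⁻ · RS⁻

H⁻ < RS⁻ < HS⁻ < HCOO⁻ < HSO₄⁻

HSO₄⁻: pKₐ(H₂SO₄) ≈ -3
HCOO⁻: pKₐ(HCOOH) ≈ 3.8
HS⁻: pKₐ(H₂S) ≈ 7
RS⁻: pKₐ(RSH (a thiol)) ≈ 10.5
H⁻: pKₐ(H₂) ≈ 36
The question asks for worst first, so the sequence is read in increasing leaving-group ability.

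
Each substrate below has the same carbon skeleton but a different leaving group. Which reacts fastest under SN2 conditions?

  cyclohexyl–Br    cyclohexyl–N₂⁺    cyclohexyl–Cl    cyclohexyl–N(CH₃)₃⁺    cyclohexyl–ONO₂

cyclohexyl–N₂⁺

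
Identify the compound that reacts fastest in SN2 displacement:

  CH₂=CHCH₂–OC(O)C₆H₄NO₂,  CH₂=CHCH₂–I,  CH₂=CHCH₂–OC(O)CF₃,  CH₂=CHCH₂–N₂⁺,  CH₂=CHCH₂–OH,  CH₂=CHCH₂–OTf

Same R in every case — rank the leaving groups.
Rank by basicity of the departing species: weakest base leaves most easily.
CH₂=CHCH₂–N₂⁺ loses N₂: no meaningful conjugate acid; N₂ departs as an exceptionally stable neutral molecule
CH₂=CHCH₂–OTf loses OTf⁻: pKₐ(CF₃SO₃H (triflic acid)) ≈ -14
CH₂=CHCH₂–I loses I⁻: pKₐ(HI) ≈ -10
CH₂=CHCH₂–OC(O)CF₃ loses CF₃COO⁻: pKₐ(CF₃COOH) ≈ 0.2
CH₂=CHCH₂–OC(O)C₆H₄NO₂ loses p-O₂N–C₆H₄–COO⁻: pKₐ(p-nitrobenzoic acid) ≈ 3.4
CH₂=CHCH₂–OH loses OH⁻: pKₐ(H₂O) ≈ 15.7

CH₂=CHCH₂–N₂⁺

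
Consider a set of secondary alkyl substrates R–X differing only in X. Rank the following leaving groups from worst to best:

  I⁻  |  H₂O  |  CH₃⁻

CH₃⁻ < H₂O < I⁻

I⁻: pKₐ(HI) ≈ -10 — large, highly polarisable; very weak base
H₂O: pKₐ(H₃O⁺) ≈ -1.7
CH₃⁻: pKₐ(CH₄) ≈ 48
Reversing gives the worst-to-best order requested.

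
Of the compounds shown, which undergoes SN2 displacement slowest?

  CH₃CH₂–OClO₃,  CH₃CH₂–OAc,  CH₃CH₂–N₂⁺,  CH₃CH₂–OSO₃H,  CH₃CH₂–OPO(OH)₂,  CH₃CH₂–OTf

Identical carbon frameworks mean the comparison reduces to leaving-group quality.
Rank by basicity of the departing species: weakest base leaves most easily.
CH₃CH₂–N₂⁺ loses N₂: no meaningful conjugate acid; N₂ departs as an exceptionally stable neutral molecule
CH₃CH₂–OTf loses OTf⁻: pKₐ(CF₃SO₃H (triflic acid)) ≈ -14
CH₃CH₂–OClO₃ loses ClO₄⁻: pKₐ(HClO₄) ≈ -10
CH₃CH₂–OSO₃H loses HSO₄⁻: pKₐ(H₂SO₄) ≈ -3
CH₃CH₂–OPO(OH)₂ loses H₂PO₄⁻: pKₐ(H₃PO₄) ≈ 2.1
CH₃CH₂–OAc loses AcO⁻: pKₐ(CH₃COOH) ≈ 4.8

CH₃CH₂–OAc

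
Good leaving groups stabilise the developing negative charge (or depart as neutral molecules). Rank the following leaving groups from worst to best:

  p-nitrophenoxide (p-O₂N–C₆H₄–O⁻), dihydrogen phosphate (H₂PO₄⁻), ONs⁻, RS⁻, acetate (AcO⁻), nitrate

Rank by basicity of the departing species: weakest base leaves most easily.
ONs⁻: pKₐ(p-O₂NC₆H₄SO₃H) ≈ -3.5 — p-nitro group further stabilises the sulfonate
nitrate: pKₐ(HNO₃) ≈ -1.3 — resonance-delocalised over three oxygens
dihydrogen phosphate (H₂PO₄⁻): pKₐ(H₃PO₄) ≈ 2.1 — moderate base; biological leaving group after further activation
acetate (AcO⁻): pKₐ(CH₃COOH) ≈ 4.8
p-nitrophenoxide (p-O₂N–C₆H₄–O⁻): pKₐ(p-nitrophenol) ≈ 7.2
RS⁻: pKₐ(RSH (a thiol)) ≈ 10.5 — moderately basic; rarely leaves without activation
Listed from poorest to best leaving group as asked.

RS⁻ < p-nitrophenoxide (p-O₂N–C₆H₄–O⁻) < acetate (AcO⁻) < dihydrogen phosphate (H₂PO₄⁻) < nitrate < ONs⁻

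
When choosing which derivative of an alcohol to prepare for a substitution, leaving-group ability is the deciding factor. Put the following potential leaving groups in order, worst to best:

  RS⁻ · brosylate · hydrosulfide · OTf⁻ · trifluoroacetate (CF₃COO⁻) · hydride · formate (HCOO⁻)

Rank by basicity of the departing species: weakest base leaves most easily.
OTf⁻: pKₐ(CF₃SO₃H (triflic acid)) ≈ -14
brosylate: pKₐ(p-BrC₆H₄SO₃H) ≈ -2.8
trifluoroacetate (CF₃COO⁻): pKₐ(CF₃COOH) ≈ 0.2
formate (HCOO⁻): pKₐ(HCOOH) ≈ 3.8
hydrosulfide: pKₐ(H₂S) ≈ 7
RS⁻: pKₐ(RSH (a thiol)) ≈ 10.5
hydride: pKₐ(H₂) ≈ 36
The question asks for worst first, so the sequence is read in increasing leaving-group ability.

hydride < RS⁻ < hydrosulfide < formate (HCOO⁻) < trifluoroacetate (CF₃COO⁻) < brosylate < OTf⁻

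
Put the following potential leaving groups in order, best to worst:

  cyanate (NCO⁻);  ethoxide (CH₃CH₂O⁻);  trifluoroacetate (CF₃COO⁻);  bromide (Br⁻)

bromide (Br⁻): pKₐ(HBr) ≈ -9 — weak base; good leaving group
trifluoroacetate (CF₃COO⁻): pKₐ(CF₃COOH) ≈ 0.2
cyanate (NCO⁻): pKₐ(HOCN) ≈ 3.5 — resonance between N and O
ethoxide (CH₃CH₂O⁻): pKₐ(CH₃CH₂OH) ≈ 16 — strong base; alkoxides do not leave unassisted

bromide (Br⁻) > trifluoroacetate (CF₃COO⁻) > cyanate (NCO⁻) > ethoxide (CH₃CH₂O⁻)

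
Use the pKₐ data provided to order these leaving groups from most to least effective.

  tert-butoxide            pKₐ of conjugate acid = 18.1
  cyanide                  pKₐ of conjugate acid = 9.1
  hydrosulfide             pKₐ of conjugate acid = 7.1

Lower conjugate-acid pKₐ ⇒ weaker base ⇒ better leaving group.
Sorting by the given values: hydrosulfide (7.1), cyanide (9.1), tert-butoxide (18.1).

hydrosulfide > cyanide > tert-butoxide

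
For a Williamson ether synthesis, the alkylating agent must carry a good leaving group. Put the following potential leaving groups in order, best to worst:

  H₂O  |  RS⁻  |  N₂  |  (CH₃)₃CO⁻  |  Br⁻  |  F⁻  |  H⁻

N₂: no meaningful conjugate acid; N₂ departs as an exceptionally stable neutral molecule
Br⁻: pKₐ(HBr) ≈ -9
H₂O: pKₐ(H₃O⁺) ≈ -1.7
F⁻: pKₐ(HF) ≈ 3.2
RS⁻: pKₐ(RSH (a thiol)) ≈ 10.5
(CH₃)₃CO⁻: pKₐ(t-BuOH) ≈ 18
H⁻: pKₐ(H₂) ≈ 36

N₂ > Br⁻ > H₂O > F⁻ > RS⁻ > (CH₃)₃CO⁻ > H⁻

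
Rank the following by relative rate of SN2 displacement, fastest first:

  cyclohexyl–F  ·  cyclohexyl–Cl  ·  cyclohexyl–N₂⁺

Same R in every case — rank the leaving groups.
Rank by basicity of the departing species: weakest base leaves most easily.
cyclohexyl–N₂⁺ loses N₂: no meaningful conjugate acid; N₂ departs as an exceptionally stable neutral molecule
cyclohexyl–Cl loses Cl⁻: pKₐ(HCl) ≈ -7
cyclohexyl–F loses F⁻: pKₐ(HF) ≈ 3.2

cyclohexyl–N₂⁺ > cyclohexyl–Cl > cyclohexyl–F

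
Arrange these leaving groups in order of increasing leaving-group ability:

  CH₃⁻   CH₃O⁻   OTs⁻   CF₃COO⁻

CH₃⁻ < CH₃O⁻ < CF₃COO⁻ < OTs⁻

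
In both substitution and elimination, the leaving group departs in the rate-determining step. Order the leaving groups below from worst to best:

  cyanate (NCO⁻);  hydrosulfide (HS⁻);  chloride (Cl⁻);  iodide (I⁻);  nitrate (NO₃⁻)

hydrosulfide (HS⁻) < cyanate (NCO⁻) < nitrate (NO₃⁻) < chloride (Cl⁻) < iodide (I⁻)

The more stable X⁻ (or X) is on its own — i.e. the weaker a base it is — the better a leaving group it makes.
iodide (I⁻): pKₐ(HI) ≈ -10 — large, highly polarisable; very weak base
chloride (Cl⁻): pKₐ(HCl) ≈ -7
nitrate (NO₃⁻): pKₐ(HNO₃) ≈ -1.3 — resonance-delocalised over three oxygens
cyanate (NCO⁻): pKₐ(HOCN) ≈ 3.5
hydrosulfide (HS⁻): pKₐ(H₂S) ≈ 7
Reversing gives the worst-to-best order requested.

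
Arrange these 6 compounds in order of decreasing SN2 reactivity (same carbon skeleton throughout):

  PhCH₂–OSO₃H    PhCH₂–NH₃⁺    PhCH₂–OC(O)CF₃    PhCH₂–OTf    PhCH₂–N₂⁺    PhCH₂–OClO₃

Same R in every case — rank the leaving groups.
A good leaving group is a weak base: the lower the pKₐ of its conjugate acid, the more readily it departs.
PhCH₂–N₂⁺ loses N₂: no meaningful conjugate acid; N₂ departs as an exceptionally stable neutral molecule
PhCH₂–OTf loses OTf⁻: pKₐ(CF₃SO₃H (triflic acid)) ≈ -14
PhCH₂–OClO₃ loses ClO₄⁻: pKₐ(HClO₄) ≈ -10
PhCH₂–OSO₃H loses HSO₄⁻: pKₐ(H₂SO₄) ≈ -3
PhCH₂–OC(O)CF₃ loses CF₃COO⁻: pKₐ(CF₃COOH) ≈ 0.2
PhCH₂–NH₃⁺ loses NH₃: pKₐ(NH₄⁺) ≈ 9.2

PhCH₂–N₂⁺ > PhCH₂–OTf > PhCH₂–OClO₃ > PhCH₂–OSO₃H > PhCH₂–OC(O)CF₃ > PhCH₂–NH₃⁺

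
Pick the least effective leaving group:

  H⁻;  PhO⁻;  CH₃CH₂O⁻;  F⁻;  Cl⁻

H⁻

Cl⁻: pKₐ(HCl) ≈ -7
F⁻: pKₐ(HF) ≈ 3.2
PhO⁻: pKₐ(C₆H₅OH (phenol)) ≈ 10
CH₃CH₂O⁻: pKₐ(CH₃CH₂OH) ≈ 16
H⁻: pKₐ(H₂) ≈ 36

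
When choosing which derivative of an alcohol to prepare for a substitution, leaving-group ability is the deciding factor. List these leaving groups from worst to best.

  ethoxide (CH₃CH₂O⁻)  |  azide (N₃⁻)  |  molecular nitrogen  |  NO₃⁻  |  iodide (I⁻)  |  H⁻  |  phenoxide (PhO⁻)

The more stable X⁻ (or X) is on its own — i.e. the weaker a base it is — the better a leaving group it makes.
molecular nitrogen: no meaningful conjugate acid; N₂ departs as an exceptionally stable neutral molecule
iodide (I⁻): pKₐ(HI) ≈ -10
NO₃⁻: pKₐ(HNO₃) ≈ -1.3
azide (N₃⁻): pKₐ(HN₃) ≈ 4.7
phenoxide (PhO⁻): pKₐ(C₆H₅OH (phenol)) ≈ 10 — resonance into the ring helps, but still a poor LG
ethoxide (CH₃CH₂O⁻): pKₐ(CH₃CH₂OH) ≈ 16
H⁻: pKₐ(H₂) ≈ 36
The question asks for worst first, so the sequence is read in increasing leaving-group ability.

H⁻ < ethoxide (CH₃CH₂O⁻) < phenoxide (PhO⁻) < azide (N₃⁻) < NO₃⁻ < iodide (I⁻) < molecular nitrogen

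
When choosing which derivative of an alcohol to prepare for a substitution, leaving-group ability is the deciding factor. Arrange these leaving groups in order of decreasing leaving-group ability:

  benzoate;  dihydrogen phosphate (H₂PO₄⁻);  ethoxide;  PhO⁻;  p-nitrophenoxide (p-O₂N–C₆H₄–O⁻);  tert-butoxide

dihydrogen phosphate (H₂PO₄⁻) > benzoate > p-nitrophenoxide (p-O₂N–C₆H₄–O⁻) > PhO⁻ > ethoxide > tert-butoxide

dihydrogen phosphate (H₂PO₄⁻): pKₐ(H₃PO₄) ≈ 2.1
benzoate: pKₐ(C₆H₅COOH) ≈ 4.2
p-nitrophenoxide (p-O₂N–C₆H₄–O⁻): pKₐ(p-nitrophenol) ≈ 7.2
PhO⁻: pKₐ(C₆H₅OH (phenol)) ≈ 10
ethoxide: pKₐ(CH₃CH₂OH) ≈ 16
tert-butoxide: pKₐ(t-BuOH) ≈ 18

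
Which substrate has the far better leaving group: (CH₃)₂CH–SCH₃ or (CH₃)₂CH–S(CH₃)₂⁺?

(CH₃)₂CH–S(CH₃)₂⁺

From (CH₃)₂CH–SCH₃ the departing group would be RS⁻ (pKₐ(RSH (a thiol)) ≈ 10.5). Moderately basic; rarely leaves without activation.
From (CH₃)₂CH–S(CH₃)₂⁺ the leaving group is SR'₂ (pKₐ(R'₂SH⁺) ≈ -7). Neutral; leaves from a sulfonium salt (R–SR'₂⁺).
(In practice (CH₃)₂CH–S(CH₃)₂⁺ is made from (CH₃)₂CH–SCH₃ by S-methylation with CH₃I, allowing neutral dimethyl sulfide, rather than methanethiolate, to depart.)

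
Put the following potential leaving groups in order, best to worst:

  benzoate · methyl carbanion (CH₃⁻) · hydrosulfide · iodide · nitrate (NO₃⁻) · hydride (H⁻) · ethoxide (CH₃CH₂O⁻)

Rank by basicity of the departing species: weakest base leaves most easily.
iodide: pKₐ(HI) ≈ -10 — large, highly polarisable; very weak base
nitrate (NO₃⁻): pKₐ(HNO₃) ≈ -1.3 — resonance-delocalised over three oxygens
benzoate: pKₐ(C₆H₅COOH) ≈ 4.2 — aryl carboxylate
hydrosulfide: pKₐ(H₂S) ≈ 7 — larger and more polarisable than the oxygen analogue
ethoxide (CH₃CH₂O⁻): pKₐ(CH₃CH₂OH) ≈ 16 — strong base; alkoxides do not leave unassisted
hydride (H⁻): pKₐ(H₂) ≈ 36 — extremely strong base; leaves only in special hydride-transfer contexts
methyl carbanion (CH₃⁻): pKₐ(CH₄) ≈ 48

iodide > nitrate (NO₃⁻) > benzoate > hydrosulfide > ethoxide (CH₃CH₂O⁻) > hydride (H⁻) > methyl carbanion (CH₃⁻)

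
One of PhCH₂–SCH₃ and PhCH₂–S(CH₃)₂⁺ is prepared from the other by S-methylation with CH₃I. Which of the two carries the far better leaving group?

PhCH₂–S(CH₃)₂⁺

From PhCH₂–SCH₃ the departing group would be RS⁻ (pKₐ(RSH (a thiol)) ≈ 10.5). Moderately basic; rarely leaves without activation.
From PhCH₂–S(CH₃)₂⁺ the leaving group is SR'₂ (pKₐ(R'₂SH⁺) ≈ -7). Neutral; leaves from a sulfonium salt (R–SR'₂⁺).
S-methylation with CH₃I works by allowing neutral dimethyl sulfide, rather than methanethiolate, to depart, making PhCH₂–S(CH₃)₂⁺ enormously more reactive.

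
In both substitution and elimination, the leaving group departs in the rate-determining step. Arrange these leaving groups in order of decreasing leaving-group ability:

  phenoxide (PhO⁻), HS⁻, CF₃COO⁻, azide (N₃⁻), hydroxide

A good leaving group is a weak base: the lower the pKₐ of its conjugate acid, the more readily it departs.
CF₃COO⁻: pKₐ(CF₃COOH) ≈ 0.2
azide (N₃⁻): pKₐ(HN₃) ≈ 4.7
HS⁻: pKₐ(H₂S) ≈ 7
phenoxide (PhO⁻): pKₐ(C₆H₅OH (phenol)) ≈ 10
hydroxide: pKₐ(H₂O) ≈ 15.7

CF₃COO⁻ > azide (N₃⁻) > HS⁻ > phenoxide (PhO⁻) > hydroxide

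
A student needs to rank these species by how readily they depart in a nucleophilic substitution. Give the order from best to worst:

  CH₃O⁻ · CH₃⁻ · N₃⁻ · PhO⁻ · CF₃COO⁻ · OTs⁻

OTs⁻ > CF₃COO⁻ > N₃⁻ > PhO⁻ > CH₃O⁻ > CH₃⁻

A good leaving group is a weak base: the lower the pKₐ of its conjugate acid, the more readily it departs.
OTs⁻: pKₐ(p-CH₃C₆H₄SO₃H (TsOH)) ≈ -2.8
CF₃COO⁻: pKₐ(CF₃COOH) ≈ 0.2
N₃⁻: pKₐ(HN₃) ≈ 4.7
PhO⁻: pKₐ(C₆H₅OH (phenol)) ≈ 10
CH₃O⁻: pKₐ(CH₃OH) ≈ 15.5
CH₃⁻: pKₐ(CH₄) ≈ 48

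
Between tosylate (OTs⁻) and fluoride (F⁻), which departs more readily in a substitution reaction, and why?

tosylate (OTs⁻)

tosylate (OTs⁻) is the better leaving group.
pKₐ(p-CH₃C₆H₄SO₃H (TsOH)) ≈ -2.8 versus pKₐ(HF) ≈ 3.2: tosylate (OTs⁻) is the much weaker base.
Resonance-delocalised arenesulfonate.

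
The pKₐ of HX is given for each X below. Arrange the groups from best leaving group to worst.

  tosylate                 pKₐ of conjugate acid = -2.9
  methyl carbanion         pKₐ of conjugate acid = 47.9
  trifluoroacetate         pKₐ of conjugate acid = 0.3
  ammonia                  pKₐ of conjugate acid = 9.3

Lower conjugate-acid pKₐ ⇒ weaker base ⇒ better leaving group.
Sorting by the given values: tosylate (-2.9), trifluoroacetate (0.3), ammonia (9.3), methyl carbanion (47.9).

tosylate > trifluoroacetate > ammonia > methyl carbanion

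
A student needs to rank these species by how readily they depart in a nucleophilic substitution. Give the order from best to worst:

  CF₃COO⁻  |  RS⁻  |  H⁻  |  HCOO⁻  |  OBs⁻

A good leaving group is a weak base: the lower the pKₐ of its conjugate acid, the more readily it departs.
OBs⁻: pKₐ(p-BrC₆H₄SO₃H) ≈ -2.8
CF₃COO⁻: pKₐ(CF₃COOH) ≈ 0.2 — strongly electron-withdrawing CF₃ stabilises the carboxylate
HCOO⁻: pKₐ(HCOOH) ≈ 3.8 — resonance-stabilised carboxylate
RS⁻: pKₐ(RSH (a thiol)) ≈ 10.5
H⁻: pKₐ(H₂) ≈ 36 — extremely strong base; leaves only in special hydride-transfer contexts

OBs⁻ > CF₃COO⁻ > HCOO⁻ > RS⁻ > H⁻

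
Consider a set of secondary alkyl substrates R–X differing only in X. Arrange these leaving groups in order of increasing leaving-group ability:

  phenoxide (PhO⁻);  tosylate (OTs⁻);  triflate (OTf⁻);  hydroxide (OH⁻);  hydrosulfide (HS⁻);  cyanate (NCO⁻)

The more stable X⁻ (or X) is on its own — i.e. the weaker a base it is — the better a leaving group it makes.
triflate (OTf⁻): pKₐ(CF₃SO₃H (triflic acid)) ≈ -14
tosylate (OTs⁻): pKₐ(p-CH₃C₆H₄SO₃H (TsOH)) ≈ -2.8
cyanate (NCO⁻): pKₐ(HOCN) ≈ 3.5
hydrosulfide (HS⁻): pKₐ(H₂S) ≈ 7
phenoxide (PhO⁻): pKₐ(C₆H₅OH (phenol)) ≈ 10
hydroxide (OH⁻): pKₐ(H₂O) ≈ 15.7
The question asks for worst first, so the sequence is read in increasing leaving-group ability.

hydroxide (OH⁻) < phenoxide (PhO⁻) < hydrosulfide (HS⁻) < cyanate (NCO⁻) < tosylate (OTs⁻) < triflate (OTf⁻)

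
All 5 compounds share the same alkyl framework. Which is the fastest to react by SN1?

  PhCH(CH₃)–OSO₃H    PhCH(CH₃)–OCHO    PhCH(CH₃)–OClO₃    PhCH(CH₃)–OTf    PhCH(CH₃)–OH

The skeletons are identical, so relative rate is governed entirely by leaving-group ability.
The more stable X⁻ (or X) is on its own — i.e. the weaker a base it is — the better a leaving group it makes.
PhCH(CH₃)–OTf loses OTf⁻: pKₐ(CF₃SO₃H (triflic acid)) ≈ -14
PhCH(CH₃)–OClO₃ loses ClO₄⁻: pKₐ(HClO₄) ≈ -10
PhCH(CH₃)–OSO₃H loses HSO₄⁻: pKₐ(H₂SO₄) ≈ -3
PhCH(CH₃)–OCHO loses HCOO⁻: pKₐ(HCOOH) ≈ 3.8
PhCH(CH₃)–OH loses OH⁻: pKₐ(H₂O) ≈ 15.7

PhCH(CH₃)–OTf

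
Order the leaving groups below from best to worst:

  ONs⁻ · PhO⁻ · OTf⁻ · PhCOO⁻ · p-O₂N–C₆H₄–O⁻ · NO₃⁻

The more stable X⁻ (or X) is on its own — i.e. the weaker a base it is — the better a leaving group it makes.
OTf⁻: pKₐ(CF₃SO₃H (triflic acid)) ≈ -14
ONs⁻: pKₐ(p-O₂NC₆H₄SO₃H) ≈ -3.5
NO₃⁻: pKₐ(HNO₃) ≈ -1.3
PhCOO⁻: pKₐ(C₆H₅COOH) ≈ 4.2
p-O₂N–C₆H₄–O⁻: pKₐ(p-nitrophenol) ≈ 7.2
PhO⁻: pKₐ(C₆H₅OH (phenol)) ≈ 10

OTf⁻ > ONs⁻ > NO₃⁻ > PhCOO⁻ > p-O₂N–C₆H₄–O⁻ > PhO⁻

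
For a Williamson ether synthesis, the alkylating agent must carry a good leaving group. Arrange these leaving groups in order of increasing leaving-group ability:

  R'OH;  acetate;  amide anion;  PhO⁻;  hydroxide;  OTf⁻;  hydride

amide anion < hydride < hydroxide < PhO⁻ < acetate < R'OH < OTf⁻

Leaving-group ability tracks the stability of the departed species; conjugate-acid pKₐ is the usual yardstick (lower pKₐ → better LG).
OTf⁻: pKₐ(CF₃SO₃H (triflic acid)) ≈ -14
R'OH: pKₐ(R'OH₂⁺) ≈ -2.4
acetate: pKₐ(CH₃COOH) ≈ 4.8
PhO⁻: pKₐ(C₆H₅OH (phenol)) ≈ 10
hydroxide: pKₐ(H₂O) ≈ 15.7
hydride: pKₐ(H₂) ≈ 36
amide anion: pKₐ(NH₃) ≈ 38
Listed from poorest to best leaving group as asked.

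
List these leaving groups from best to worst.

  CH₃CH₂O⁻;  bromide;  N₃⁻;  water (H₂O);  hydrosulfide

bromide > water (H₂O) > N₃⁻ > hydrosulfide > CH₃CH₂O⁻

Leaving-group ability tracks the stability of the departed species; conjugate-acid pKₐ is the usual yardstick (lower pKₐ → better LG).
bromide: pKₐ(HBr) ≈ -9
water (H₂O): pKₐ(H₃O⁺) ≈ -1.7
N₃⁻: pKₐ(HN₃) ≈ 4.7
hydrosulfide: pKₐ(H₂S) ≈ 7
CH₃CH₂O⁻: pKₐ(CH₃CH₂OH) ≈ 16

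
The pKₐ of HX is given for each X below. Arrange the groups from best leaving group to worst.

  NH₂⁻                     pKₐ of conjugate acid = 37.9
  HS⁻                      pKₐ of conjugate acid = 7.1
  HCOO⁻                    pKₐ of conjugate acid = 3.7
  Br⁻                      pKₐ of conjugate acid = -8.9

Br⁻ > HCOO⁻ > HS⁻ > NH₂⁻

Lower conjugate-acid pKₐ ⇒ weaker base ⇒ better leaving group.
Sorting by the given values: Br⁻ (-8.9), HCOO⁻ (3.7), HS⁻ (7.1), NH₂⁻ (37.9).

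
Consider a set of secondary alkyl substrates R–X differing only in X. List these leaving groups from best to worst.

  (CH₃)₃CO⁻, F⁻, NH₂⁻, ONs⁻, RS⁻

ONs⁻: pKₐ(p-O₂NC₆H₄SO₃H) ≈ -3.5 — p-nitro group further stabilises the sulfonate
F⁻: pKₐ(HF) ≈ 3.2
RS⁻: pKₐ(RSH (a thiol)) ≈ 10.5 — moderately basic; rarely leaves without activation
(CH₃)₃CO⁻: pKₐ(t-BuOH) ≈ 18
NH₂⁻: pKₐ(NH₃) ≈ 38 — extremely strong base; never a leaving group

ONs⁻ > F⁻ > RS⁻ > (CH₃)₃CO⁻ > NH₂⁻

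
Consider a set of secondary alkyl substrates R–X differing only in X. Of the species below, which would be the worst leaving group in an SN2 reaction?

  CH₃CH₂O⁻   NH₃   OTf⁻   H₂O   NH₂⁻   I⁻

NH₂⁻

Leaving-group ability tracks the stability of the departed species; conjugate-acid pKₐ is the usual yardstick (lower pKₐ → better LG).
OTf⁻: pKₐ(CF₃SO₃H (triflic acid)) ≈ -14
I⁻: pKₐ(HI) ≈ -10
H₂O: pKₐ(H₃O⁺) ≈ -1.7
NH₃: pKₐ(NH₄⁺) ≈ 9.2
CH₃CH₂O⁻: pKₐ(CH₃CH₂OH) ≈ 16
NH₂⁻: pKₐ(NH₃) ≈ 38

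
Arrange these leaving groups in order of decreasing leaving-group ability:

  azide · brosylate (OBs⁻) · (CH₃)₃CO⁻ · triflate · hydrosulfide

Rank by basicity of the departing species: weakest base leaves most easily.
triflate: pKₐ(CF₃SO₃H (triflic acid)) ≈ -14 — charge spread over three oxygens and a CF₃ group; the premier leaving group in synthesis
brosylate (OBs⁻): pKₐ(p-BrC₆H₄SO₃H) ≈ -2.8
azide: pKₐ(HN₃) ≈ 4.7
hydrosulfide: pKₐ(H₂S) ≈ 7 — larger and more polarisable than the oxygen analogue
(CH₃)₃CO⁻: pKₐ(t-BuOH) ≈ 18

triflate > brosylate (OBs⁻) > azide > hydrosulfide > (CH₃)₃CO⁻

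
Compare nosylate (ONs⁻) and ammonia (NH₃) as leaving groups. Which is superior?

nosylate (ONs⁻)

nosylate (ONs⁻) is the better leaving group.
pKₐ(p-O₂NC₆H₄SO₃H) ≈ -3.5 versus pKₐ(NH₄⁺) ≈ 9.2: nosylate (ONs⁻) is the much weaker base.
P-nitro group further stabilises the sulfonate.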